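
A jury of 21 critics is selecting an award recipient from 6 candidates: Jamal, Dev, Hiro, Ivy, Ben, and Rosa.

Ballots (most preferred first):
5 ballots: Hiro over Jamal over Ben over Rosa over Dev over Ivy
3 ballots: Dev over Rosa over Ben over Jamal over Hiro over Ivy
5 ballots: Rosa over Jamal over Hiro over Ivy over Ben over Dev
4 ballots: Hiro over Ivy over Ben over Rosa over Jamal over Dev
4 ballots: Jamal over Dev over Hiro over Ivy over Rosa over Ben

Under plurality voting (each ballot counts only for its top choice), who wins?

First-place votes: Jamal 4, Dev 3, Hiro 9, Ivy 0, Ben 0, Rosa 5.

Hiro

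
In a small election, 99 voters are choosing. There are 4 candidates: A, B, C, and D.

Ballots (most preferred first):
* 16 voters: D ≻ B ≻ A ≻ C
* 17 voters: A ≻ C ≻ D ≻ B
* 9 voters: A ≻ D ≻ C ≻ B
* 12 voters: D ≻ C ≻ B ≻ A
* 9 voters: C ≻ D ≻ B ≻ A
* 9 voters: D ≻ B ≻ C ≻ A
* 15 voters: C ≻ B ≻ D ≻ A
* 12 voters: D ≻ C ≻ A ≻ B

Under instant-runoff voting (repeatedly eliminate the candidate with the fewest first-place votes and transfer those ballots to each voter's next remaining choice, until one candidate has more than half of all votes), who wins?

D

Round 1: A 26, B 0, C 24, D 49. B eliminated.
Round 2: A 26, C 24, D 49. C eliminated.
Round 3: A 26, D 73. D has a majority (≥50).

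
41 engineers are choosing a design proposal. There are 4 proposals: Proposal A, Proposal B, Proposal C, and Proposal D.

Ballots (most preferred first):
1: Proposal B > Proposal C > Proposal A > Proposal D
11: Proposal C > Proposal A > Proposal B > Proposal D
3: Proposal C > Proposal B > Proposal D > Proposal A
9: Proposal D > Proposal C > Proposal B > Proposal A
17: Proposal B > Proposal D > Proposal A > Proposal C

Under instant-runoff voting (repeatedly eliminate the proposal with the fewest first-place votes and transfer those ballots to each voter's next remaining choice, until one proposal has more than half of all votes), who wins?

Round 1: Proposal A 0, Proposal B 18, Proposal C 14, Proposal D 9. Proposal A eliminated.
Round 2: Proposal B 18, Proposal C 14, Proposal D 9. Proposal D eliminated.
Round 3: Proposal B 18, Proposal C 23. Proposal C has a majority (≥21).

Proposal C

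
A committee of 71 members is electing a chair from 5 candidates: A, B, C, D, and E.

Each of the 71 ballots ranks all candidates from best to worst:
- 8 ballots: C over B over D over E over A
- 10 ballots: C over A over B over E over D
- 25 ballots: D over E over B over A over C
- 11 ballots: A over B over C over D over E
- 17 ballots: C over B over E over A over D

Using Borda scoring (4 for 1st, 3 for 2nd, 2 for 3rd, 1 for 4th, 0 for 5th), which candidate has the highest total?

A: 8×0 + 10×3 + 25×1 + 11×4 + 17×1 = 116
B: 8×3 + 10×2 + 25×2 + 11×3 + 17×3 = 178
C: 8×4 + 10×4 + 25×0 + 11×2 + 17×4 = 162
D: 8×2 + 10×0 + 25×4 + 11×1 + 17×0 = 127
E: 8×1 + 10×1 + 25×3 + 11×0 + 17×2 = 127

B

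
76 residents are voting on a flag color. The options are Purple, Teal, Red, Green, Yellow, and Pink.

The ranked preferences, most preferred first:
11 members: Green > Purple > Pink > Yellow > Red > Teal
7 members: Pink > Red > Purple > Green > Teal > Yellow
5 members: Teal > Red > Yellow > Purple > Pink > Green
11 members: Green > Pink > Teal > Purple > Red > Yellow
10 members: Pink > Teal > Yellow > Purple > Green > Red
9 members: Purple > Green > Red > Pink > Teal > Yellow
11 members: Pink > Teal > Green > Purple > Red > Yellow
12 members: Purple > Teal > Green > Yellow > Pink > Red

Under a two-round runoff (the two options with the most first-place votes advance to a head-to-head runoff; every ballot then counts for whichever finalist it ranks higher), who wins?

Round 1 first-place votes: Purple 21, Teal 5, Red 0, Green 22, Yellow 0, Pink 28. Pink and Green advance.
Runoff: Pink is ranked above Green on 33 ballots, Green above Pink on 43.

Green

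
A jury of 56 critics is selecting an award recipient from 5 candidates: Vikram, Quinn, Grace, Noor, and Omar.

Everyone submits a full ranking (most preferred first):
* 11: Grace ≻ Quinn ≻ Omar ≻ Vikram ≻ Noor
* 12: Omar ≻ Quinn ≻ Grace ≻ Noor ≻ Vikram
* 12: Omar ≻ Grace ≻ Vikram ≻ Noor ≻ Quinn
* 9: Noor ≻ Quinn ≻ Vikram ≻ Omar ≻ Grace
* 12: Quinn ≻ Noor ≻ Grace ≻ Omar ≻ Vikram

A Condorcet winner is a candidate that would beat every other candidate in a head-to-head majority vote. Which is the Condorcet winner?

Quinn

Quinn vs Vikram: 44–12
Quinn vs Grace: 33–23
Quinn vs Noor: 35–21
Quinn vs Omar: 32–24
Quinn beats every other candidate.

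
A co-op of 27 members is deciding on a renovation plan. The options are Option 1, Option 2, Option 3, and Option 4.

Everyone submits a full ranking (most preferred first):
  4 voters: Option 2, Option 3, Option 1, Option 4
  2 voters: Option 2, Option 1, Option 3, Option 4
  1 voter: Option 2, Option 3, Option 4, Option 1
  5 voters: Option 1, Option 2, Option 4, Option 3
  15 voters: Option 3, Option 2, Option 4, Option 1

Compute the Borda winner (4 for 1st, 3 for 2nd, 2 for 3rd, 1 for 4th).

Option 1: 4×2 + 2×3 + 1×1 + 5×4 + 15×1 = 50
Option 2: 4×4 + 2×4 + 1×4 + 5×3 + 15×3 = 88
Option 3: 4×3 + 2×2 + 1×3 + 5×1 + 15×4 = 84
Option 4: 4×1 + 2×1 + 1×2 + 5×2 + 15×2 = 48

Option 2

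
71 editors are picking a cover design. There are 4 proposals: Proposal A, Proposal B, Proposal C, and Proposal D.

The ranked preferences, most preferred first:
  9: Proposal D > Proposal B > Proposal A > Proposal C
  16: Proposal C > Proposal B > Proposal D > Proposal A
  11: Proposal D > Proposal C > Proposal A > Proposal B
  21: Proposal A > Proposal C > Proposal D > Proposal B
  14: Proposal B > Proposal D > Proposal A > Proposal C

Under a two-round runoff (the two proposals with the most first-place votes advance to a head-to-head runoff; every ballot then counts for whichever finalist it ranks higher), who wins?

Proposal D

Round 1 first-place votes: Proposal A 21, Proposal B 14, Proposal C 16, Proposal D 20. Proposal A and Proposal D advance.
Runoff: Proposal A is ranked above Proposal D on 21 ballots, Proposal D above Proposal A on 50.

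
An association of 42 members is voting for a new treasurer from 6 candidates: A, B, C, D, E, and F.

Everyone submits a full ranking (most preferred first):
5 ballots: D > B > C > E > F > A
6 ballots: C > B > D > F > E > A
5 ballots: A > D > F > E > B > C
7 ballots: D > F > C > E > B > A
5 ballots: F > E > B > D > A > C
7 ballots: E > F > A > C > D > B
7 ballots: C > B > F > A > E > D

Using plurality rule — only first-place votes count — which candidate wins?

First-place votes: A 5, B 0, C 13, D 12, E 7, F 5.

C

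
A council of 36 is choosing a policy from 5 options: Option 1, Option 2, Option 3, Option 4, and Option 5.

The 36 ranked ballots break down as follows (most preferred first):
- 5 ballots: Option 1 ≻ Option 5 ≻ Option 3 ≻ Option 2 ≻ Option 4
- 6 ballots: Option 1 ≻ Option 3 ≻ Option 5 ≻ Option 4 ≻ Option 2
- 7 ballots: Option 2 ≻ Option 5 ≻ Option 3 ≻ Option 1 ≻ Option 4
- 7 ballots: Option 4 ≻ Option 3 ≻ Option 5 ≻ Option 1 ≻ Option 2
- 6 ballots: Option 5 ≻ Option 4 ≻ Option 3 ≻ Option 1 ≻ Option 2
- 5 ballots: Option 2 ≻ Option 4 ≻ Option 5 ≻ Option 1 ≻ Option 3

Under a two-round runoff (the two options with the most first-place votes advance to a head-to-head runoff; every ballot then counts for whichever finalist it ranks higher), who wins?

Round 1 first-place votes: Option 1 11, Option 2 12, Option 3 0, Option 4 7, Option 5 6. Option 2 and Option 1 advance.
Runoff: Option 2 is ranked above Option 1 on 12 ballots, Option 1 above Option 2 on 24.

Option 1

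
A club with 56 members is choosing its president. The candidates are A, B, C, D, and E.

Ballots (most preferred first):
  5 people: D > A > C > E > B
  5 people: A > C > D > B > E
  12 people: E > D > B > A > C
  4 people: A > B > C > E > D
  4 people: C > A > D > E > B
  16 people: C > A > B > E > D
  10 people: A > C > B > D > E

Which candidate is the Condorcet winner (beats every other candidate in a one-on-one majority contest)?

A vs B: 44–12
A vs C: 36–20
A vs D: 39–17
A vs E: 44–12
A beats every other candidate.

A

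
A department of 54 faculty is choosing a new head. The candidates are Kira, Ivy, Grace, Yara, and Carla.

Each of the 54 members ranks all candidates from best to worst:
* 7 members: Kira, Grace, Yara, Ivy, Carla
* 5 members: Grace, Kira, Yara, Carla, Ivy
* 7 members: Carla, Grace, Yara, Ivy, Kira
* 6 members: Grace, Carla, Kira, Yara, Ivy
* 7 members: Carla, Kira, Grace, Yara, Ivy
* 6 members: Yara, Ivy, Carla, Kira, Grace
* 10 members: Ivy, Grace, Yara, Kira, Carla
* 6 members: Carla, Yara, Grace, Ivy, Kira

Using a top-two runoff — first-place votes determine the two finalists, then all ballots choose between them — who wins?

Grace

Round 1 first-place votes: Kira 7, Ivy 10, Grace 11, Yara 6, Carla 20. Carla and Grace advance.
Runoff: Carla is ranked above Grace on 26 ballots, Grace above Carla on 28.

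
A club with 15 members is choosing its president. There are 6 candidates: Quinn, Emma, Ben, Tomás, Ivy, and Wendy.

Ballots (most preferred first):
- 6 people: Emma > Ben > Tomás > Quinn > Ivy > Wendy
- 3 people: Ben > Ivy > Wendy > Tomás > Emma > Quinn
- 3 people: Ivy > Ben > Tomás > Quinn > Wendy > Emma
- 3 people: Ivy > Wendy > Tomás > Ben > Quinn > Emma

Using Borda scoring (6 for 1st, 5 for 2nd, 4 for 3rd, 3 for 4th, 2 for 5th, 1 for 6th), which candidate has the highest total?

Ben

Quinn: 6×3 + 3×1 + 3×3 + 3×2 = 36
Emma: 6×6 + 3×2 + 3×1 + 3×1 = 48
Ben: 6×5 + 3×6 + 3×5 + 3×3 = 72
Tomás: 6×4 + 3×3 + 3×4 + 3×4 = 57
Ivy: 6×2 + 3×5 + 3×6 + 3×6 = 63
Wendy: 6×1 + 3×4 + 3×2 + 3×5 = 39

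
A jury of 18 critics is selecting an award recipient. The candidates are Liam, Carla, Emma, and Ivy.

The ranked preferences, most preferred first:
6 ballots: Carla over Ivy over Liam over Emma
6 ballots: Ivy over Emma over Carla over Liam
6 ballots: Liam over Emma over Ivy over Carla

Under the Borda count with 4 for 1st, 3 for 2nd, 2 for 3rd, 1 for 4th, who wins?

Ivy

Liam: 6×2 + 6×1 + 6×4 = 42
Carla: 6×4 + 6×2 + 6×1 = 42
Emma: 6×1 + 6×3 + 6×3 = 42
Ivy: 6×3 + 6×4 + 6×2 = 54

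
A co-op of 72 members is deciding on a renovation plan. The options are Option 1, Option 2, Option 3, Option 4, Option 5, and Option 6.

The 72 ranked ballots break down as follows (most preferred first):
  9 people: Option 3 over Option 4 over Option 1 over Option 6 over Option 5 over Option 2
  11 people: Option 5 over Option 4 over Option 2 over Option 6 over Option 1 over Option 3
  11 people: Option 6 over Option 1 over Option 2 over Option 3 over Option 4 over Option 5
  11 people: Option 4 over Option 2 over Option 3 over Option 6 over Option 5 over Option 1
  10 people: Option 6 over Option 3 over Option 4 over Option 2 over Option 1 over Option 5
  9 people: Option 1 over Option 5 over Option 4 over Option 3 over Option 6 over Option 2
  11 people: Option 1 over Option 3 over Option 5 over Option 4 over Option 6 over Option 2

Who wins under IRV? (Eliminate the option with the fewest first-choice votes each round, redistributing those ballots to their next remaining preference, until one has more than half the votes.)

Round 1: Option 1 20, Option 2 0, Option 3 9, Option 4 11, Option 5 11, Option 6 21. Option 2 eliminated.
Round 2: Option 1 20, Option 3 9, Option 4 11, Option 5 11, Option 6 21. Option 3 eliminated.
Round 3: Option 1 20, Option 4 20, Option 5 11, Option 6 21. Option 5 eliminated.
Round 4: Option 1 20, Option 4 31, Option 6 21. Option 1 eliminated.
Round 5: Option 4 51, Option 6 21. Option 4 has a majority (≥37).

Option 4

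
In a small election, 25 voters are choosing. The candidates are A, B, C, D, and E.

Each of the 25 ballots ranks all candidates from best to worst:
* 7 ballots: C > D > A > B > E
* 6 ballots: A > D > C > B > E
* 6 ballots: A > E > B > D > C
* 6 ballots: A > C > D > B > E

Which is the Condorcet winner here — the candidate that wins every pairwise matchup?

A vs B: 25–0
A vs C: 18–7
A vs D: 18–7
A vs E: 25–0
A beats every other candidate.

A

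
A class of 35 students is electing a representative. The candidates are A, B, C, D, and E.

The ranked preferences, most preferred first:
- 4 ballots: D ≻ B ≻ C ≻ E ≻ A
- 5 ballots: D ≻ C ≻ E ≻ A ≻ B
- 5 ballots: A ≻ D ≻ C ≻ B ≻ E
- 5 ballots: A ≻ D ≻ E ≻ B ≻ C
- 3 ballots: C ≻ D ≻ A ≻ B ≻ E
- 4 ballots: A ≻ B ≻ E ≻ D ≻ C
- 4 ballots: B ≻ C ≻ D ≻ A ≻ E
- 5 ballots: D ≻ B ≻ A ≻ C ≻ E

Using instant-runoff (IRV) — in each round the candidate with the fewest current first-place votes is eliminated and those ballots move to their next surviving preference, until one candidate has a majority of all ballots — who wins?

Round 1: A 14, B 4, C 3, D 14, E 0. E eliminated.
Round 2: A 14, B 4, C 3, D 14. C eliminated.
Round 3: A 14, B 4, D 17. B eliminated.
Round 4: A 14, D 21. D has a majority (≥18).

D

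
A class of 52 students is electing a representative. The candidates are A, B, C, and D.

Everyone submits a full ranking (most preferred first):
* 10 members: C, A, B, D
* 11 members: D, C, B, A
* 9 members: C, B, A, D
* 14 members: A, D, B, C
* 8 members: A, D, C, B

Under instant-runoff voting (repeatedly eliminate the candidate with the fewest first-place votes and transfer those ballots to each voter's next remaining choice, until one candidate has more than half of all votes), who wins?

C

Round 1: A 22, B 0, C 19, D 11. B eliminated.
Round 2: A 22, C 19, D 11. D eliminated.
Round 3: A 22, C 30. C has a majority (≥27).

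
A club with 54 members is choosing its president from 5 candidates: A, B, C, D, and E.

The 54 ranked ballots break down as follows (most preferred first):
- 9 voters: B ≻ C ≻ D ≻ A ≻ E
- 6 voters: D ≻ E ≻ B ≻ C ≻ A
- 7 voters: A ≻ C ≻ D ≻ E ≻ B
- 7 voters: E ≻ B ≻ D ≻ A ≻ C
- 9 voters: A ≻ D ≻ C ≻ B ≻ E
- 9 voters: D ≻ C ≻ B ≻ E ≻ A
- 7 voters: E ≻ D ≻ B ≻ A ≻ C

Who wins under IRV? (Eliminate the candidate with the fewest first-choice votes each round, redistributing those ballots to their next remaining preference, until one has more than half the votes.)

D

Round 1: A 16, B 9, C 0, D 15, E 14. C eliminated.
Round 2: A 16, B 9, D 15, E 14. B eliminated.
Round 3: A 16, D 24, E 14. E eliminated.
Round 4: A 16, D 38. D has a majority (≥28).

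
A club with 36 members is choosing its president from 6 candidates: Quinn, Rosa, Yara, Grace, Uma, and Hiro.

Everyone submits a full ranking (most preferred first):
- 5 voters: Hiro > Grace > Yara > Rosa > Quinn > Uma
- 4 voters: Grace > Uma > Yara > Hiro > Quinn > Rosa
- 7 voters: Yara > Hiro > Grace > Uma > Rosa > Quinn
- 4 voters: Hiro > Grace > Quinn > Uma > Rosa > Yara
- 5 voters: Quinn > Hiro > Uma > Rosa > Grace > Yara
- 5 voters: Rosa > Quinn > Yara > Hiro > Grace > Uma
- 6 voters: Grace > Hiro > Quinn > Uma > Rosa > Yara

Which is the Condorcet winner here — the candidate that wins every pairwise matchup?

Hiro vs Quinn: 26–10
Hiro vs Rosa: 31–5
Hiro vs Yara: 20–16
Hiro vs Grace: 26–10
Hiro vs Uma: 32–4
Hiro beats every other candidate.

Hiro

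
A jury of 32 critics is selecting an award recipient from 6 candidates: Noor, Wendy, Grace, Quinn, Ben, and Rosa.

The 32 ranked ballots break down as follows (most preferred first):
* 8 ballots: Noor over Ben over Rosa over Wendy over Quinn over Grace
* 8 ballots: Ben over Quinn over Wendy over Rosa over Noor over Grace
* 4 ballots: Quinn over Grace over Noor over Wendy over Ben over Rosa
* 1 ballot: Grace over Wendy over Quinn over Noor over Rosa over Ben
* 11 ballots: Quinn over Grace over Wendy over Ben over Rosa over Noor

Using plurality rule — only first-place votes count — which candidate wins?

Quinn

First-place votes: Noor 8, Wendy 0, Grace 1, Quinn 15, Ben 8, Rosa 0.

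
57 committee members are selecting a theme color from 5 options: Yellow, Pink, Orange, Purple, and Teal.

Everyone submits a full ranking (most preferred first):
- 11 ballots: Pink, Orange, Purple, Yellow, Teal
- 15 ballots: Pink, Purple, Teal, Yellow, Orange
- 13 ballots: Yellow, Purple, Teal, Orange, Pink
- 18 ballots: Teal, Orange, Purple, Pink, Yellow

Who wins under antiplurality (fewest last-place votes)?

Purple

Last-place votes: Yellow 18, Pink 13, Orange 15, Purple 0, Teal 11.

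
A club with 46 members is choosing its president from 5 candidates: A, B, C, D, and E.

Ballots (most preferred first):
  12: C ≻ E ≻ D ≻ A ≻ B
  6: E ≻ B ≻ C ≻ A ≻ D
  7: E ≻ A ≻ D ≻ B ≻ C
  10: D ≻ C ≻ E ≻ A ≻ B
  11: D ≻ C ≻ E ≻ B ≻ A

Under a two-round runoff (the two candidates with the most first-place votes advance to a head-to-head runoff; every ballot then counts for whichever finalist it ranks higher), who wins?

E

Round 1 first-place votes: A 0, B 0, C 12, D 21, E 13. D and E advance.
Runoff: D is ranked above E on 21 ballots, E above D on 25.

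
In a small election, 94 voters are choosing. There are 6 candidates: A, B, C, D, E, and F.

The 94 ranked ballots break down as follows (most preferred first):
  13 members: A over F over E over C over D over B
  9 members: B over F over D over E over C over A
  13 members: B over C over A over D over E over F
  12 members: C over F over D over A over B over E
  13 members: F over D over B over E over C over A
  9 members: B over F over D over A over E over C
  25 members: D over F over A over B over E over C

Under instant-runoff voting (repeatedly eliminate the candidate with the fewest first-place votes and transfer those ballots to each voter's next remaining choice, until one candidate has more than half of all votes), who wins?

Round 1: A 13, B 31, C 12, D 25, E 0, F 13. E eliminated.
Round 2: A 13, B 31, C 12, D 25, F 13. C eliminated.
Round 3: A 13, B 31, D 25, F 25. A eliminated.
Round 4: B 31, D 25, F 38. D eliminated.
Round 5: B 31, F 63. F has a majority (≥48).

F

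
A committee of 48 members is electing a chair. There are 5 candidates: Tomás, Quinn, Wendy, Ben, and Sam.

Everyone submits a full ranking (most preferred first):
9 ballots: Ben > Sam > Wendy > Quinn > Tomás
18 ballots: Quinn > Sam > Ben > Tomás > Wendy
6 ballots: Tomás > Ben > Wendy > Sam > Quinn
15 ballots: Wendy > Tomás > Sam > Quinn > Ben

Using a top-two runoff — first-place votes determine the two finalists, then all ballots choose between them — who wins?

Wendy

Round 1 first-place votes: Tomás 6, Quinn 18, Wendy 15, Ben 9, Sam 0. Quinn and Wendy advance.
Runoff: Quinn is ranked above Wendy on 18 ballots, Wendy above Quinn on 30.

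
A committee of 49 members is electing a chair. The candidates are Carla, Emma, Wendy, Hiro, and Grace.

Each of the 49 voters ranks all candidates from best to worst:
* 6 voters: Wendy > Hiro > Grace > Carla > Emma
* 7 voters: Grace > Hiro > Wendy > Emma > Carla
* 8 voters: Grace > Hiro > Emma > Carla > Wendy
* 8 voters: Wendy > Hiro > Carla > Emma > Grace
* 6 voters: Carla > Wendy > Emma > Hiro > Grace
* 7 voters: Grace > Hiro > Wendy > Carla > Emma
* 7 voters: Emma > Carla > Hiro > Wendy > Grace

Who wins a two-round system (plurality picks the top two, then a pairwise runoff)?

Wendy

Round 1 first-place votes: Carla 6, Emma 7, Wendy 14, Hiro 0, Grace 22. Grace and Wendy advance.
Runoff: Grace is ranked above Wendy on 22 ballots, Wendy above Grace on 27.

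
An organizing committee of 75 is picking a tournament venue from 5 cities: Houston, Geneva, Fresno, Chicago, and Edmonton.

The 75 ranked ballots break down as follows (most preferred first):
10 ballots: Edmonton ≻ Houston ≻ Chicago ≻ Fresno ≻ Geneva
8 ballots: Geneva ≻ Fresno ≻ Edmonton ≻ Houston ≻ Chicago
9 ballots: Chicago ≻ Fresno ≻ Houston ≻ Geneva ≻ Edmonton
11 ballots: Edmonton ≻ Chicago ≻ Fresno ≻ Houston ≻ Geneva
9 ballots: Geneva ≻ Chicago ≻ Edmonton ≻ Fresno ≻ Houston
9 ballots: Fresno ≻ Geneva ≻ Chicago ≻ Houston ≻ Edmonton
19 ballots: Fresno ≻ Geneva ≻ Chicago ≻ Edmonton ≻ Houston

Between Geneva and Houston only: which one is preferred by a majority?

Geneva is ranked above Houston on 45 ballots; Houston above Geneva on 30.

Geneva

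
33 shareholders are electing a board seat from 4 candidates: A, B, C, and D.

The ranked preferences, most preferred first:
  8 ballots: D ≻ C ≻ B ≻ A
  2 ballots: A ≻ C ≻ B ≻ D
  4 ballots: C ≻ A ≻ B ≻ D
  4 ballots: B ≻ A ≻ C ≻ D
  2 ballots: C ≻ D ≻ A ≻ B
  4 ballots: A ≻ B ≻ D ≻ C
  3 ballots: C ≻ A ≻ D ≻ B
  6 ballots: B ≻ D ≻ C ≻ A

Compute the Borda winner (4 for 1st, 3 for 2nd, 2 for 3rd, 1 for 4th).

C

A: 8×1 + 2×4 + 4×3 + 4×3 + 2×2 + 4×4 + 3×3 + 6×1 = 75
B: 8×2 + 2×2 + 4×2 + 4×4 + 2×1 + 4×3 + 3×1 + 6×4 = 85
C: 8×3 + 2×3 + 4×4 + 4×2 + 2×4 + 4×1 + 3×4 + 6×2 = 90
D: 8×4 + 2×1 + 4×1 + 4×1 + 2×3 + 4×2 + 3×2 + 6×3 = 80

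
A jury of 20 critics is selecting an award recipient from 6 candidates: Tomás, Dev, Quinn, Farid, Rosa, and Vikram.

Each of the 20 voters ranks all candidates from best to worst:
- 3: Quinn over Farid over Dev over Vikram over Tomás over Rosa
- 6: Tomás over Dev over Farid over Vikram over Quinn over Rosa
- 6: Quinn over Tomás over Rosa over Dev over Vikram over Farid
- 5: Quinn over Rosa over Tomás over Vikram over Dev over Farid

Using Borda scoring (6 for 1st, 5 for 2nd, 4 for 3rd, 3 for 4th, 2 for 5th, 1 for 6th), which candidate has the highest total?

Tomás: 3×2 + 6×6 + 6×5 + 5×4 = 92
Dev: 3×4 + 6×5 + 6×3 + 5×2 = 70
Quinn: 3×6 + 6×2 + 6×6 + 5×6 = 96
Farid: 3×5 + 6×4 + 6×1 + 5×1 = 50
Rosa: 3×1 + 6×1 + 6×4 + 5×5 = 58
Vikram: 3×3 + 6×3 + 6×2 + 5×3 = 54

Quinn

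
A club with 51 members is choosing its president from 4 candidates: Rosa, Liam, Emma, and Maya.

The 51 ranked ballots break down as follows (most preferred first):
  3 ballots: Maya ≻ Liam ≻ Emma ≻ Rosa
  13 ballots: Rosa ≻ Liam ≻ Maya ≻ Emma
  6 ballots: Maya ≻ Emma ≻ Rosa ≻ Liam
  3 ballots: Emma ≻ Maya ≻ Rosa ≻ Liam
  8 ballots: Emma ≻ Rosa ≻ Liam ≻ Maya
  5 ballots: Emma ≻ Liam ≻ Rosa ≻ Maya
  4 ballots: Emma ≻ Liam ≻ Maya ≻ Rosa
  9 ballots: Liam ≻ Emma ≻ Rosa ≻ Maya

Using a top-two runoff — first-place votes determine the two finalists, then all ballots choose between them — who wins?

Emma

Round 1 first-place votes: Rosa 13, Liam 9, Emma 20, Maya 9. Emma and Rosa advance.
Runoff: Emma is ranked above Rosa on 38 ballots, Rosa above Emma on 13.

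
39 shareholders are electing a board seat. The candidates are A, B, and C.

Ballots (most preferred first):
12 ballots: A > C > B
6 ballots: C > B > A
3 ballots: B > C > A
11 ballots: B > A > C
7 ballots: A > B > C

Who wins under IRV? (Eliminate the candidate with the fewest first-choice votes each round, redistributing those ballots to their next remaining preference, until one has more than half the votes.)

Round 1: A 19, B 14, C 6. C eliminated.
Round 2: A 19, B 20. B has a majority (≥20).

B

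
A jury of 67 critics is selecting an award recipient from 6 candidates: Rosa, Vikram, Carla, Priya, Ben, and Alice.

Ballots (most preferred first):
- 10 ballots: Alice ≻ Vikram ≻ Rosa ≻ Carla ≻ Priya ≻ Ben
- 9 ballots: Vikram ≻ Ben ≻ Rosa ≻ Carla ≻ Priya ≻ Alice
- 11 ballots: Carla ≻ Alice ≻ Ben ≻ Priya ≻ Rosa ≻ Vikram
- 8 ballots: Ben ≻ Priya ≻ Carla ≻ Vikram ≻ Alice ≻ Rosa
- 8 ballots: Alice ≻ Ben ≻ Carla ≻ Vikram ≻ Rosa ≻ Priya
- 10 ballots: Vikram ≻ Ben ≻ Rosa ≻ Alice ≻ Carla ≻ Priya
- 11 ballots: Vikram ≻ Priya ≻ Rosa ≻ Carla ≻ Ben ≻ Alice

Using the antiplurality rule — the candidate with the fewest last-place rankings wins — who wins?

Carla

Last-place votes: Rosa 8, Vikram 11, Carla 0, Priya 18, Ben 10, Alice 20.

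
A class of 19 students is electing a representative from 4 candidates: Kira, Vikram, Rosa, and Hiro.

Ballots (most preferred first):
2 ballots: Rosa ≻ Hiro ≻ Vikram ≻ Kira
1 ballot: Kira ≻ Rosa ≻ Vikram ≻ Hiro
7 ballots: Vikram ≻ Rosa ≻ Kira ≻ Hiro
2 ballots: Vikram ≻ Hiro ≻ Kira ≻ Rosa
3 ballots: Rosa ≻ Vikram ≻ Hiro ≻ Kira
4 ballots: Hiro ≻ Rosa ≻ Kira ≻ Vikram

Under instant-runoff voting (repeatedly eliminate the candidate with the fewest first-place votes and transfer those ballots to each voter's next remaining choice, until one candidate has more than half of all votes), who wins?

Round 1: Kira 1, Vikram 9, Rosa 5, Hiro 4. Kira eliminated.
Round 2: Vikram 9, Rosa 6, Hiro 4. Hiro eliminated.
Round 3: Vikram 9, Rosa 10. Rosa has a majority (≥10).

Rosa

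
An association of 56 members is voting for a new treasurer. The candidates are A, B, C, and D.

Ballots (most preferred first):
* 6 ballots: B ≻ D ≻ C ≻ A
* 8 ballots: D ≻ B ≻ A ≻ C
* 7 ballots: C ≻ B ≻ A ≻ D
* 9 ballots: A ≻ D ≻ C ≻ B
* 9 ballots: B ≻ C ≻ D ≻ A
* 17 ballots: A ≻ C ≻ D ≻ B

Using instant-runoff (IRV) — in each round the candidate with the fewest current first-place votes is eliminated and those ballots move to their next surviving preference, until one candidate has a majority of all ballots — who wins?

Round 1: A 26, B 15, C 7, D 8. C eliminated.
Round 2: A 26, B 22, D 8. D eliminated.
Round 3: A 26, B 30. B has a majority (≥29).

B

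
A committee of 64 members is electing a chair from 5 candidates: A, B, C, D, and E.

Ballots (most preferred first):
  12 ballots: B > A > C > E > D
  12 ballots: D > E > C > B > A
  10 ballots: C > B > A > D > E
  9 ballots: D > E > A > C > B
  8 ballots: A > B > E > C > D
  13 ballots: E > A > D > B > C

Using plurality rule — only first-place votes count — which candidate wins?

D

First-place votes: A 8, B 12, C 10, D 21, E 13.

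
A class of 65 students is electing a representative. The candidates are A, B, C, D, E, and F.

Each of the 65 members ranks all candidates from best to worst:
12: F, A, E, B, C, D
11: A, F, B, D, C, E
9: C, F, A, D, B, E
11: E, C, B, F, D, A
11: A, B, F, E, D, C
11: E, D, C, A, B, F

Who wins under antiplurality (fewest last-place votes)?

Last-place votes: A 11, B 0, C 11, D 12, E 20, F 11.

B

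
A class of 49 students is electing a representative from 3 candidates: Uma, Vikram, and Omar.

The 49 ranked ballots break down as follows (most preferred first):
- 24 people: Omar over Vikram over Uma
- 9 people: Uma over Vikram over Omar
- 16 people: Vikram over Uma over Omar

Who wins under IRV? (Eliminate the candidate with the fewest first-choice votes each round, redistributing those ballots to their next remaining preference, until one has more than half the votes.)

Vikram

Round 1: Uma 9, Vikram 16, Omar 24. Uma eliminated.
Round 2: Vikram 25, Omar 24. Vikram has a majority (≥25).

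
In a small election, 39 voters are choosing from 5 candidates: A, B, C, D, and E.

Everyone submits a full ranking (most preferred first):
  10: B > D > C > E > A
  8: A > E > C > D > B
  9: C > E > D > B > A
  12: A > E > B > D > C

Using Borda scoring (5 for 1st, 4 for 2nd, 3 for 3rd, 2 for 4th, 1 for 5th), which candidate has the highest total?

E

A: 10×1 + 8×5 + 9×1 + 12×5 = 119
B: 10×5 + 8×1 + 9×2 + 12×3 = 112
C: 10×3 + 8×3 + 9×5 + 12×1 = 111
D: 10×4 + 8×2 + 9×3 + 12×2 = 107
E: 10×2 + 8×4 + 9×4 + 12×4 = 136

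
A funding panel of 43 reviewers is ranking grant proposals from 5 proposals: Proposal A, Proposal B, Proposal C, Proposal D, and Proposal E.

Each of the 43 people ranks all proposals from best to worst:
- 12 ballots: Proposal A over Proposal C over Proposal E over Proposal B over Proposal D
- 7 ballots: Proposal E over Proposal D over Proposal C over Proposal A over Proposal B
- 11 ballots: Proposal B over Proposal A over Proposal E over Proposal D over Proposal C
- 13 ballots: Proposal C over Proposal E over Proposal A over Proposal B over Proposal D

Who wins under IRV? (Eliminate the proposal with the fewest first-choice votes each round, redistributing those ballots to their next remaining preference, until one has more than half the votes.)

Proposal A

Round 1: Proposal A 12, Proposal B 11, Proposal C 13, Proposal D 0, Proposal E 7. Proposal D eliminated.
Round 2: Proposal A 12, Proposal B 11, Proposal C 13, Proposal E 7. Proposal E eliminated.
Round 3: Proposal A 12, Proposal B 11, Proposal C 20. Proposal B eliminated.
Round 4: Proposal A 23, Proposal C 20. Proposal A has a majority (≥22).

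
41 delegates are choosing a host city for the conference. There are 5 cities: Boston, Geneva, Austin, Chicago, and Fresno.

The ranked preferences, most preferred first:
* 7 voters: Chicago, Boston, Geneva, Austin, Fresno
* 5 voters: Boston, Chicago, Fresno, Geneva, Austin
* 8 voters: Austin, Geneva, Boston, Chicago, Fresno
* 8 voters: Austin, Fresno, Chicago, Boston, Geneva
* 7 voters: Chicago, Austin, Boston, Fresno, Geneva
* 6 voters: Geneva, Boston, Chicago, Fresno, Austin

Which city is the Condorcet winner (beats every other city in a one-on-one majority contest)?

Chicago

Chicago vs Boston: 22–19
Chicago vs Geneva: 27–14
Chicago vs Austin: 25–16
Chicago vs Fresno: 33–8
Chicago beats every other city.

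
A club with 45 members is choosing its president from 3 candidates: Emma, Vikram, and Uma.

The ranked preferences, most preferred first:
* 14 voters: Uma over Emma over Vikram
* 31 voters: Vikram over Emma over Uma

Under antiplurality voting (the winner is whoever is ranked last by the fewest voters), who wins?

Emma

Last-place votes: Emma 0, Vikram 14, Uma 31.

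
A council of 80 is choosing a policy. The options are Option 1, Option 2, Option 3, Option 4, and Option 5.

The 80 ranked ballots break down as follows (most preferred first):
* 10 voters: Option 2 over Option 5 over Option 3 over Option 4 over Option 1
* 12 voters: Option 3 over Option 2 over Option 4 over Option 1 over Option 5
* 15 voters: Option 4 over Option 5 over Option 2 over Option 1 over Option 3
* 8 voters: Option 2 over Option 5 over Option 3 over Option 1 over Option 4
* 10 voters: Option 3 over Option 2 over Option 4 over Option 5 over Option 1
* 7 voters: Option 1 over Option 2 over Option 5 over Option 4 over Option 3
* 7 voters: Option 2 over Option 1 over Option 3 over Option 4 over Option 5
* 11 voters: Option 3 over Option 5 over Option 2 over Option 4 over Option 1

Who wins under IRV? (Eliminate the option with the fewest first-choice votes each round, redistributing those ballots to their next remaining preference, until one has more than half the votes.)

Option 2

Round 1: Option 1 7, Option 2 25, Option 3 33, Option 4 15, Option 5 0. Option 5 eliminated.
Round 2: Option 1 7, Option 2 25, Option 3 33, Option 4 15. Option 1 eliminated.
Round 3: Option 2 32, Option 3 33, Option 4 15. Option 4 eliminated.
Round 4: Option 2 47, Option 3 33. Option 2 has a majority (≥41).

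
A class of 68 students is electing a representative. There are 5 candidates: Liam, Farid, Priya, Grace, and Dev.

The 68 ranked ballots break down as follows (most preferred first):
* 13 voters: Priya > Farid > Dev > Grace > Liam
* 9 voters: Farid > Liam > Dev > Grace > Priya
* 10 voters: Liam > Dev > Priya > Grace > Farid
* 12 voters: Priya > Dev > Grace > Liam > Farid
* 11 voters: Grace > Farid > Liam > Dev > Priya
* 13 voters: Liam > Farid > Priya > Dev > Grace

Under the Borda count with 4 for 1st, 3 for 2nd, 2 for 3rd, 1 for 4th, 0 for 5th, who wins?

Liam

Liam: 13×0 + 9×3 + 10×4 + 12×1 + 11×2 + 13×4 = 153
Farid: 13×3 + 9×4 + 10×0 + 12×0 + 11×3 + 13×3 = 147
Priya: 13×4 + 9×0 + 10×2 + 12×4 + 11×0 + 13×2 = 146
Grace: 13×1 + 9×1 + 10×1 + 12×2 + 11×4 + 13×0 = 100
Dev: 13×2 + 9×2 + 10×3 + 12×3 + 11×1 + 13×1 = 134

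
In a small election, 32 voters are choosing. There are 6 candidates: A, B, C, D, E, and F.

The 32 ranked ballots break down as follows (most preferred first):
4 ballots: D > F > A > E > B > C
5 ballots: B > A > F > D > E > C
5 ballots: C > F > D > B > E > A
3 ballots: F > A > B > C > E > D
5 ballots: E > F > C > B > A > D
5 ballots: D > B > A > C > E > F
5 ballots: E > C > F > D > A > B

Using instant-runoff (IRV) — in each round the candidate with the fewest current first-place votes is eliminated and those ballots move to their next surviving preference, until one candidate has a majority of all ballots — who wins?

Round 1: A 0, B 5, C 5, D 9, E 10, F 3. A eliminated.
Round 2: B 5, C 5, D 9, E 10, F 3. F eliminated.
Round 3: B 8, C 5, D 9, E 10. C eliminated.
Round 4: B 8, D 14, E 10. B eliminated.
Round 5: D 19, E 13. D has a majority (≥17).

D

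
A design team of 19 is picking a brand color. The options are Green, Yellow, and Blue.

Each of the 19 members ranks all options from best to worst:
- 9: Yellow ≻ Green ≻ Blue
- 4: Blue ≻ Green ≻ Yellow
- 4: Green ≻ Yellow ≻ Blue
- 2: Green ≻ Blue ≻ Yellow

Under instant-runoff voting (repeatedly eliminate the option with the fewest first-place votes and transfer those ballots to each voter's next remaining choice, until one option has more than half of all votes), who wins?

Round 1: Green 6, Yellow 9, Blue 4. Blue eliminated.
Round 2: Green 10, Yellow 9. Green has a majority (≥10).

Green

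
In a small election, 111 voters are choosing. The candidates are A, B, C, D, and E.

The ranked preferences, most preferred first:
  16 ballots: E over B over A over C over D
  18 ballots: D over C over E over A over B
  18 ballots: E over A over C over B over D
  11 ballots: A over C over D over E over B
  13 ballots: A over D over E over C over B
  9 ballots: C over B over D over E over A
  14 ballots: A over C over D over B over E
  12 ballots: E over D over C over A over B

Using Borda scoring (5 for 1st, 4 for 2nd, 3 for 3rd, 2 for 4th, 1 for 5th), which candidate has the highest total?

A

A: 16×3 + 18×2 + 18×4 + 11×5 + 13×5 + 9×1 + 14×5 + 12×2 = 379
B: 16×4 + 18×1 + 18×2 + 11×1 + 13×1 + 9×4 + 14×2 + 12×1 = 218
C: 16×2 + 18×4 + 18×3 + 11×4 + 13×2 + 9×5 + 14×4 + 12×3 = 365
D: 16×1 + 18×5 + 18×1 + 11×3 + 13×4 + 9×3 + 14×3 + 12×4 = 326
E: 16×5 + 18×3 + 18×5 + 11×2 + 13×3 + 9×2 + 14×1 + 12×5 = 377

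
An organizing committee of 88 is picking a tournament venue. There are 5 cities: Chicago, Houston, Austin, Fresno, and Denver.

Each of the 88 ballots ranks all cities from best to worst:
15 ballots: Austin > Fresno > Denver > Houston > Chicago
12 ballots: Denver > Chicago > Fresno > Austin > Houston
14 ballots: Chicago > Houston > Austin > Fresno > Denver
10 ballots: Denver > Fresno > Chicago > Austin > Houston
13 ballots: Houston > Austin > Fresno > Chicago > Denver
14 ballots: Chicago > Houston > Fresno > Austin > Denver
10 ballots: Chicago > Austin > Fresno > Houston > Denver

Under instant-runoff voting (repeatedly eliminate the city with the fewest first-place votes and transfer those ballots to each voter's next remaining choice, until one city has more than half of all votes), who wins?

Chicago

Round 1: Chicago 38, Houston 13, Austin 15, Fresno 0, Denver 22. Fresno eliminated.
Round 2: Chicago 38, Houston 13, Austin 15, Denver 22. Houston eliminated.
Round 3: Chicago 38, Austin 28, Denver 22. Denver eliminated.
Round 4: Chicago 60, Austin 28. Chicago has a majority (≥45).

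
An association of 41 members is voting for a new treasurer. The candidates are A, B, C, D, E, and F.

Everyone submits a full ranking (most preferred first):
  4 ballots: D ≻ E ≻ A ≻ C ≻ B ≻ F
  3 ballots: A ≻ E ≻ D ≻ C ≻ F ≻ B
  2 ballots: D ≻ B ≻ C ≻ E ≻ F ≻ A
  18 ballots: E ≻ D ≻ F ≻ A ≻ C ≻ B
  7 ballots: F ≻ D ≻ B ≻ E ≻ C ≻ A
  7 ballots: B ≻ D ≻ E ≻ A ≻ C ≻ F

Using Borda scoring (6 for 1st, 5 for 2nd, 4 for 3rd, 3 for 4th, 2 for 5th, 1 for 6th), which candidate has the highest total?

A: 4×4 + 3×6 + 2×1 + 18×3 + 7×1 + 7×3 = 118
B: 4×2 + 3×1 + 2×5 + 18×1 + 7×4 + 7×6 = 109
C: 4×3 + 3×3 + 2×4 + 18×2 + 7×2 + 7×2 = 93
D: 4×6 + 3×4 + 2×6 + 18×5 + 7×5 + 7×5 = 208
E: 4×5 + 3×5 + 2×3 + 18×6 + 7×3 + 7×4 = 198
F: 4×1 + 3×2 + 2×2 + 18×4 + 7×6 + 7×1 = 135

D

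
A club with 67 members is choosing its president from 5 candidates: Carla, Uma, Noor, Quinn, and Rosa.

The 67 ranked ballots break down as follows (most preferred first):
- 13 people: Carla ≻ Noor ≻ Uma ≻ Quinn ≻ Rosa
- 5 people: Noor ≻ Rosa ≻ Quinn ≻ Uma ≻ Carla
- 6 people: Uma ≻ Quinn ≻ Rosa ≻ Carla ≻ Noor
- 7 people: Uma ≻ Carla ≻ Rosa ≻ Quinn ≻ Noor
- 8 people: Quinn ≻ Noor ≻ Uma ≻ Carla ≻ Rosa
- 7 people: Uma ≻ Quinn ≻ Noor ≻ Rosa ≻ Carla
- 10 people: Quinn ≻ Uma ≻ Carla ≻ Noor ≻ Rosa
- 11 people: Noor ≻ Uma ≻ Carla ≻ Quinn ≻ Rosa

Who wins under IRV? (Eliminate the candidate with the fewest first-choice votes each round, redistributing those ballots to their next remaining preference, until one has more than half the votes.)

Noor

Round 1: Carla 13, Uma 20, Noor 16, Quinn 18, Rosa 0. Rosa eliminated.
Round 2: Carla 13, Uma 20, Noor 16, Quinn 18. Carla eliminated.
Round 3: Uma 20, Noor 29, Quinn 18. Quinn eliminated.
Round 4: Uma 30, Noor 37. Noor has a majority (≥34).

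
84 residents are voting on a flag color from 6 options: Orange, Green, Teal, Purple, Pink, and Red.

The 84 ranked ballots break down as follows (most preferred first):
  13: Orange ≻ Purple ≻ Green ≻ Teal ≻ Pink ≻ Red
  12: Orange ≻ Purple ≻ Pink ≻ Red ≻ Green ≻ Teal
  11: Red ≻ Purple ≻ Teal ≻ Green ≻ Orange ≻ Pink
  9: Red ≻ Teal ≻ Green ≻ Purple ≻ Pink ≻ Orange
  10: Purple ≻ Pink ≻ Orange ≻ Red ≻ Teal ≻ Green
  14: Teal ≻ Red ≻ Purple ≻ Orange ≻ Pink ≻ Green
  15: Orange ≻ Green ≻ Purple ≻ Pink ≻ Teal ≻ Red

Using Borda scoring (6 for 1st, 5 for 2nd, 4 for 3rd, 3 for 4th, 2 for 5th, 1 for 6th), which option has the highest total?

Orange: 13×6 + 12×6 + 11×2 + 9×1 + 10×4 + 14×3 + 15×6 = 353
Green: 13×4 + 12×2 + 11×3 + 9×4 + 10×1 + 14×1 + 15×5 = 244
Teal: 13×3 + 12×1 + 11×4 + 9×5 + 10×2 + 14×6 + 15×2 = 274
Purple: 13×5 + 12×5 + 11×5 + 9×3 + 10×6 + 14×4 + 15×4 = 383
Pink: 13×2 + 12×4 + 11×1 + 9×2 + 10×5 + 14×2 + 15×3 = 226
Red: 13×1 + 12×3 + 11×6 + 9×6 + 10×3 + 14×5 + 15×1 = 284

Purple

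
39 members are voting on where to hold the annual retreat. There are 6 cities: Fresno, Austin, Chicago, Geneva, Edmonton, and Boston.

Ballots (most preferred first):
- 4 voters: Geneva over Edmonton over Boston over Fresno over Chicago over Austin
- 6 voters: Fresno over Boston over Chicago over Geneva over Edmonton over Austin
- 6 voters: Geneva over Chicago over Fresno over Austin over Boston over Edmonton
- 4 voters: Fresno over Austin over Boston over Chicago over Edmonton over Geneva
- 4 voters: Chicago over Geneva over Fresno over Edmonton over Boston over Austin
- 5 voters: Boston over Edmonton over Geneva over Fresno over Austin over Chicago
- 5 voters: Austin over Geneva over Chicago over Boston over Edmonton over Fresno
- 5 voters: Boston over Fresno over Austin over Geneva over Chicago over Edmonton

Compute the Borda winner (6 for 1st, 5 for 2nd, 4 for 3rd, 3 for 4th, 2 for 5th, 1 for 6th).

Geneva

Fresno: 4×3 + 6×6 + 6×4 + 4×6 + 4×4 + 5×3 + 5×1 + 5×5 = 157
Austin: 4×1 + 6×1 + 6×3 + 4×5 + 4×1 + 5×2 + 5×6 + 5×4 = 112
Chicago: 4×2 + 6×4 + 6×5 + 4×3 + 4×6 + 5×1 + 5×4 + 5×2 = 133
Geneva: 4×6 + 6×3 + 6×6 + 4×1 + 4×5 + 5×4 + 5×5 + 5×3 = 162
Edmonton: 4×5 + 6×2 + 6×1 + 4×2 + 4×3 + 5×5 + 5×2 + 5×1 = 98
Boston: 4×4 + 6×5 + 6×2 + 4×4 + 4×2 + 5×6 + 5×3 + 5×6 = 157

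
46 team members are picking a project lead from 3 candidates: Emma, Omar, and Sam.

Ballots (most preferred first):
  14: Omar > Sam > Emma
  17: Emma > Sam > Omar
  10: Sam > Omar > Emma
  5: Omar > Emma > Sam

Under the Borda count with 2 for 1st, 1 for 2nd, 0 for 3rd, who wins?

Sam

Emma: 14×0 + 17×2 + 10×0 + 5×1 = 39
Omar: 14×2 + 17×0 + 10×1 + 5×2 = 48
Sam: 14×1 + 17×1 + 10×2 + 5×0 = 51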